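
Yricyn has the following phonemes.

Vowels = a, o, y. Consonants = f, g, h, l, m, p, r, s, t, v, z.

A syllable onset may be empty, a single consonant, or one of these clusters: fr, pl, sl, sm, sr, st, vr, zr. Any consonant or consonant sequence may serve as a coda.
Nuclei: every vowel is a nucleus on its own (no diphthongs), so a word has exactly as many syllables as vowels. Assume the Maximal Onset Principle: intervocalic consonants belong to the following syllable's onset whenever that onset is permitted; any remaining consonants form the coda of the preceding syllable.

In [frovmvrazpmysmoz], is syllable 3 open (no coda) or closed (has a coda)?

open

Nuclei (vowels): o, a, y, o → 4 syllables.
V1 /o/ – V2 /a/: /vmvr/ splits as /vm/ + /vr/ (/vr/ is the longest suffix that is a licit onset).
V2 /a/ – V3 /y/: /zpm/ splits as /zp/ + /m/ (/m/ is the longest suffix that is a licit onset).
V3 /y/ – V4 /o/: cluster /sm/ — /sm/ is itself a permitted onset, so the whole cluster goes right; preceding coda = ∅.
So the parse is frovm.vrazp.my.smoz.
Syllable 3 is /my/; it ends in its nucleus with no coda, so it is open.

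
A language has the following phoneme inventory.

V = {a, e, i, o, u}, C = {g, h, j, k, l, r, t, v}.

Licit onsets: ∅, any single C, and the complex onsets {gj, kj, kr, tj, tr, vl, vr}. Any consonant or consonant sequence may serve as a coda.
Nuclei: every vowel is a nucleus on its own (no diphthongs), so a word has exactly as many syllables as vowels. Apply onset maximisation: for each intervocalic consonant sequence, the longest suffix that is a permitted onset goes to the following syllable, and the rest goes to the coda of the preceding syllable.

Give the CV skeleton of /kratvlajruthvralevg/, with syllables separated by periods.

CCVC.CCVC.CVCC.CCV.CVCC

Vowels present: a, a, u, a, e; each is a nucleus, giving 5 syllables.
Between /a/ (V1) and /a/ (V2): /tvl/ — longest licit onset from the right is /vl/, leaving /t/ as coda.
Between /a/ (V2) and /u/ (V3): /jr/ — longest licit onset from the right is /r/, leaving /j/ as coda.
Between /u/ (V3) and /a/ (V4): /thvr/ — longest licit onset from the right is /vr/, leaving /th/ as coda.
Between /a/ (V4) and /e/ (V5): just /l/ — single C goes to the following onset.
So the parse is krat.vlaj.ruth.vra.levg.
Mapping each syllable to C/V: /krat/ → CCVC, /vlaj/ → CCVC, /ruth/ → CVCC, /vra/ → CCV, /levg/ → CVCC.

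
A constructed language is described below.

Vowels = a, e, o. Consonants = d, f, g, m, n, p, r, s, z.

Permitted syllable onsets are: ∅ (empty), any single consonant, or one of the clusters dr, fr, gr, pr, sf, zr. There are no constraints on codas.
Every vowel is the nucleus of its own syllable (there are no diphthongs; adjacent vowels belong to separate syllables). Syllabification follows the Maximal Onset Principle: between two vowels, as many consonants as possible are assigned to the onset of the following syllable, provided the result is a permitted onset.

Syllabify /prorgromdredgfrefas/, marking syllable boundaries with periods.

pror.grom.dredg.fre.fas

Vowels present: o, o, e, e, a; each is a nucleus, giving 5 syllables.
/o…o/ gap (V1→V2): cluster /rgr/ — the longest permitted-onset suffix is /gr/; onset = /gr/, preceding coda = /r/.
/o…e/ gap (V2→V3): /mdr/ splits as /m/ + /dr/ (/dr/ is the longest suffix that is a licit onset).
/e…e/ gap (V3→V4): /dgfr/ splits as /dg/ + /fr/ (/fr/ is the longest suffix that is a licit onset).
/e…a/ gap (V4→V5): just /f/ — single C goes to the following onset.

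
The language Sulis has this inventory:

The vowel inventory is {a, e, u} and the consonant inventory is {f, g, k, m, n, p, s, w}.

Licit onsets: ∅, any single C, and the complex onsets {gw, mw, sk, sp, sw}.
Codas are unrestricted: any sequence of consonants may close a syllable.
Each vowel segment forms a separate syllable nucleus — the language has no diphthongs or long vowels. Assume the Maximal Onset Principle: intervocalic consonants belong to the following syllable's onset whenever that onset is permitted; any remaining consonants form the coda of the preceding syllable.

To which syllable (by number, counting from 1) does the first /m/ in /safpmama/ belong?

2

The vowels are a, a, a — 3 nuclei, so 3 syllables.
σ1/σ2 boundary: /fpm/ — longest licit onset from the right is /m/, leaving /fp/ as coda.
σ2/σ3 boundary: /m/ → onset of the next syllable (single consonants are always licit onsets).
Result: safp.ma.ma.
The first /m/ is in the onset of syllable 2 (/ma/).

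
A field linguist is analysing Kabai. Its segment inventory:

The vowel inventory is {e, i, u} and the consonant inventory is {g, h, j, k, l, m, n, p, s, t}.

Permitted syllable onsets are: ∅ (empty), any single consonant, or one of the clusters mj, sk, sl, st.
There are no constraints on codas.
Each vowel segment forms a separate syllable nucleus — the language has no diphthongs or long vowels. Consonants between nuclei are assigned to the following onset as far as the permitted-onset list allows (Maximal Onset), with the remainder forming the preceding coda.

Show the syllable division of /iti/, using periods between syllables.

i.ti

The vowels are i, i — 2 nuclei, so 2 syllables.
/i…i/ gap (V1→V2): /t/ is a single consonant, so it becomes the next onset.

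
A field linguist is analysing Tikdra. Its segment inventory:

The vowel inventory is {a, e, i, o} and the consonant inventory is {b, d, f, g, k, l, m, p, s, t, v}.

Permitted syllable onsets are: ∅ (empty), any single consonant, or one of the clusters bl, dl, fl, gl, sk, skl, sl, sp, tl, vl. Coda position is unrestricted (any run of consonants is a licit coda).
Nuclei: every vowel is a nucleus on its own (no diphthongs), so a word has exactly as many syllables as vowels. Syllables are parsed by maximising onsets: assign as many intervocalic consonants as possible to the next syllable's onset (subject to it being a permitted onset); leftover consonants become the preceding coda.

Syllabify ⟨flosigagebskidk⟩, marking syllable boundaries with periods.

The vowels are o, i, a, e, i — 5 nuclei, so 5 syllables.
V1 /o/ – V2 /i/: /s/ → onset of the next syllable (single consonants are always licit onsets).
V2 /i/ – V3 /a/: /g/ → onset of the next syllable (single consonants are always licit onsets).
V3 /a/ – V4 /e/: /g/ is a single consonant, so it becomes the next onset.
V4 /e/ – V5 /i/: /bsk/; trying suffixes from longest down, /sk/ is the first permitted one, so coda /b/ | onset /sk/.

flo.si.ga.geb.skidk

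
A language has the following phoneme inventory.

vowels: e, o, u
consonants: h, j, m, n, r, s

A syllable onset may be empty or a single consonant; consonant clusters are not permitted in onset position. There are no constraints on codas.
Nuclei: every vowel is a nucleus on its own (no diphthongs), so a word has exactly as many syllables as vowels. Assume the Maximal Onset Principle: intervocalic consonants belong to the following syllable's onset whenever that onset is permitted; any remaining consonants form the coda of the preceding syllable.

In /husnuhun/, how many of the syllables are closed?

2

Nuclei (vowels): u, u, u → 3 syllables.
V1 /u/ – V2 /u/: cluster /sn/ — the longest permitted-onset suffix is /n/; onset = /n/, preceding coda = /s/.
V2 /u/ – V3 /u/: /h/ → onset of the next syllable (single consonants are always licit onsets).
Putting it together: hus.nu.hun.
Classifying each syllable: /hus/ (closed), /nu/ (open), /hun/ (closed).
Closed syllables: 2.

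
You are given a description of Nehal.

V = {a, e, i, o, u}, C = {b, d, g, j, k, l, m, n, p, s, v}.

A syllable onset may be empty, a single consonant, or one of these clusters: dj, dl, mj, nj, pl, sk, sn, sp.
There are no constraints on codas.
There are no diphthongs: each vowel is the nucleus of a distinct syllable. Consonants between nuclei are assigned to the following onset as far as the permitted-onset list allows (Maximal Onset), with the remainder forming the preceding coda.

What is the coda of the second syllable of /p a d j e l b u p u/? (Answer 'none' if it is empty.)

l

Vowels present: a, e, u, u; each is a nucleus, giving 4 syllables.
Between /a/ (V1) and /e/ (V2): /dj/ — entire cluster is a permitted onset → onset /dj/, coda ∅.
Between /e/ (V2) and /u/ (V3): cluster /lb/ — the longest permitted-onset suffix is /b/; onset = /b/, preceding coda = /l/.
Between /u/ (V3) and /u/ (V4): /p/ is a single consonant, so it becomes the next onset.
So the parse is pa.djel.bu.pu.
Syllable 2 is /djel/: onset /dj/, nucleus /e/, coda /l/.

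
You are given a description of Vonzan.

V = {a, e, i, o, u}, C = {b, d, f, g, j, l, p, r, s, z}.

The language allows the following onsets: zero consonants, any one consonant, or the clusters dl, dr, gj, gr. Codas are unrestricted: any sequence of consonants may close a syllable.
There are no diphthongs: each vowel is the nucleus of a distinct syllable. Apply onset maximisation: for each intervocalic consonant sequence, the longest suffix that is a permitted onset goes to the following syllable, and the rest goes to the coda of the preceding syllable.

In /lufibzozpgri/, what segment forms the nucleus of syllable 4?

Vowels present: u, i, o, i; each is a nucleus, giving 4 syllables.
The fourth nucleus (vowel 4 from the left) is /i/.

i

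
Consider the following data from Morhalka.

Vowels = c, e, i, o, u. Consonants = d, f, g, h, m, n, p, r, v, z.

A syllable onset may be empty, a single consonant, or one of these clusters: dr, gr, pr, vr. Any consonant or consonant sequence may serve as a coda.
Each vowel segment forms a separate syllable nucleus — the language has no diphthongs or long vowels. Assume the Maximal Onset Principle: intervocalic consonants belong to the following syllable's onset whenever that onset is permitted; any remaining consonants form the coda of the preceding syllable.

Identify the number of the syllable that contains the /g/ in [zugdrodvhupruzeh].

The vowels are u, o, u, u, e — 5 nuclei, so 5 syllables.
V1 /u/ – V2 /o/: cluster /gdr/ — the longest permitted-onset suffix is /dr/; onset = /dr/, preceding coda = /g/.
V2 /o/ – V3 /u/: /dvh/ — longest licit onset from the right is /h/, leaving /dv/ as coda.
V3 /u/ – V4 /u/: cluster /pr/ — /pr/ is itself a permitted onset, so the whole cluster goes right; preceding coda = ∅.
V4 /u/ – V5 /e/: just /z/ — single C goes to the following onset.
So the parse is zug.drodv.hu.pru.zeh.
The /g/ is in the coda of syllable 1 (/zug/).

1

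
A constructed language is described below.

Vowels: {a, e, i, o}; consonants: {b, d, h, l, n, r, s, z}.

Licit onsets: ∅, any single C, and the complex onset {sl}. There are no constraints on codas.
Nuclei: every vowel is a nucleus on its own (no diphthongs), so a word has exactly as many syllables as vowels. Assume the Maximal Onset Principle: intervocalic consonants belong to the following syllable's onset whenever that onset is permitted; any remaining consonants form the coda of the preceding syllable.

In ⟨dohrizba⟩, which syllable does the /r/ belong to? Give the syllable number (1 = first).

2

The vowels are o, i, a — 3 nuclei, so 3 syllables.
V1 /o/ – V2 /i/: /hr/; trying suffixes from longest down, /r/ is the first permitted one, so coda /h/ | onset /r/.
V2 /i/ – V3 /a/: /zb/ — longest licit onset from the right is /b/, leaving /z/ as coda.
Result: doh.riz.ba.
The /r/ is in the onset of syllable 2 (/riz/).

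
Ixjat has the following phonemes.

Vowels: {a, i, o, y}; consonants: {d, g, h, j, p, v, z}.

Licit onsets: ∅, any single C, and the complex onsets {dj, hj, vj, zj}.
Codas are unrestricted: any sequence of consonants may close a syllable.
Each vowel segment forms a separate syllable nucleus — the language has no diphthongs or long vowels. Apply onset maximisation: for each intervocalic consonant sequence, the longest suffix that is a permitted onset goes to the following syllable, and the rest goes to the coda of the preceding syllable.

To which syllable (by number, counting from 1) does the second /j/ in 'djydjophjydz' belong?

2

Vowels present: y, o, y; each is a nucleus, giving 3 syllables.
Between /y/ (V1) and /o/ (V2): cluster /dj/ — /dj/ is itself a permitted onset, so the whole cluster goes right; preceding coda = ∅.
Between /o/ (V2) and /y/ (V3): /phj/ — longest licit onset from the right is /hj/, leaving /p/ as coda.
Putting it together: djy.djop.hjydz.
The second /j/ is in the onset of syllable 2 (/djop/).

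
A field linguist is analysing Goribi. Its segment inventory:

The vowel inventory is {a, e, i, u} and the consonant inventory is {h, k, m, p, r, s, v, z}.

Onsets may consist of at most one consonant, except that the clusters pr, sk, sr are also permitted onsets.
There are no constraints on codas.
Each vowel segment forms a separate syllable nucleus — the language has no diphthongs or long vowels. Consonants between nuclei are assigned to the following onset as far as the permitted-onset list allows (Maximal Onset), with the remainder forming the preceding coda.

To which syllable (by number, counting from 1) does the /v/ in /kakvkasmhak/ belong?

1

The vowels are a, a, a — 3 nuclei, so 3 syllables.
σ1/σ2 boundary: /kvk/ splits as /kv/ + /k/ (/k/ is the longest suffix that is a licit onset).
σ2/σ3 boundary: /smh/ splits as /sm/ + /h/ (/h/ is the longest suffix that is a licit onset).
Putting it together: kakv.kasm.hak.
The /v/ is in the coda of syllable 1 (/kakv/).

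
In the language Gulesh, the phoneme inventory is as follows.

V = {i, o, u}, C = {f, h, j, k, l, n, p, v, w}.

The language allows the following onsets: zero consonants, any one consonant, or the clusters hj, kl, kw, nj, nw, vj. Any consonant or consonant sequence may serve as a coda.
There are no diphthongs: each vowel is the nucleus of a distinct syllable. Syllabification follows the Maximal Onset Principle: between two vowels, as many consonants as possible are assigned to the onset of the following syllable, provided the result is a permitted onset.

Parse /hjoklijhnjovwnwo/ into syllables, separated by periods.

hjo.klijh.njovw.nwo

Vowels present: o, i, o, o; each is a nucleus, giving 4 syllables.
Between /o/ (V1) and /i/ (V2): /kl/ — entire cluster is a permitted onset → onset /kl/, coda ∅.
Between /i/ (V2) and /o/ (V3): cluster /jhnj/ — the longest permitted-onset suffix is /nj/; onset = /nj/, preceding coda = /jh/.
Between /o/ (V3) and /o/ (V4): /vwnw/ — longest licit onset from the right is /nw/, leaving /vw/ as coda.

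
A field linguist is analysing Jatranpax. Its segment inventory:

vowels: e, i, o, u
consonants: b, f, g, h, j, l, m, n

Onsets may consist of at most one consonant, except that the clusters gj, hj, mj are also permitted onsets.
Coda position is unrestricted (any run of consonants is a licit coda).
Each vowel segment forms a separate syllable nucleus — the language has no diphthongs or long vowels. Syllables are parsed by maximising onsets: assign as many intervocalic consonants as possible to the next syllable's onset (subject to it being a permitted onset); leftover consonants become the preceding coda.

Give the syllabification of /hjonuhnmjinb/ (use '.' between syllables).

hjo.nuhn.mjinb

Nuclei (vowels): o, u, i → 3 syllables.
Between /o/ (V1) and /u/ (V2): /n/ → onset of the next syllable (single consonants are always licit onsets).
Between /u/ (V2) and /i/ (V3): cluster /hnmj/ — the longest permitted-onset suffix is /mj/; onset = /mj/, preceding coda = /hn/.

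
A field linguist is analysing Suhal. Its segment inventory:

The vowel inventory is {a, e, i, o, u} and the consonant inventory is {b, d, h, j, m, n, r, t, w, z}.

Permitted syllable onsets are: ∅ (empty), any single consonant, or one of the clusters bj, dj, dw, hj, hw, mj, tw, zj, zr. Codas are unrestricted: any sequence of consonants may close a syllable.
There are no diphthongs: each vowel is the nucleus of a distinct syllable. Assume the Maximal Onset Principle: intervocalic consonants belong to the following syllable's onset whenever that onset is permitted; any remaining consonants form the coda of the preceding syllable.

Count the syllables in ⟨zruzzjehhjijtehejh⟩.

5

The vowels are u, e, i, e, e — 5 nuclei, so 5 syllables.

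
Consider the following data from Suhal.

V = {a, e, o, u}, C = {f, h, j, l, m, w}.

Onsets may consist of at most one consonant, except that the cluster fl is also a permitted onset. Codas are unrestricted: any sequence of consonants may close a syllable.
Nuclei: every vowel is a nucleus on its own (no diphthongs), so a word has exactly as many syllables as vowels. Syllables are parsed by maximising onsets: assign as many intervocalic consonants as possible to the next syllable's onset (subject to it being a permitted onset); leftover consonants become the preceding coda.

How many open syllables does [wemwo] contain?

Vowels present: e, o; each is a nucleus, giving 2 syllables.
/e…o/ gap (V1→V2): /mw/ — longest licit onset from the right is /w/, leaving /m/ as coda.
Putting it together: wem.wo.
Classifying each syllable: /wem/ (closed), /wo/ (open).
Open syllables: 1.

1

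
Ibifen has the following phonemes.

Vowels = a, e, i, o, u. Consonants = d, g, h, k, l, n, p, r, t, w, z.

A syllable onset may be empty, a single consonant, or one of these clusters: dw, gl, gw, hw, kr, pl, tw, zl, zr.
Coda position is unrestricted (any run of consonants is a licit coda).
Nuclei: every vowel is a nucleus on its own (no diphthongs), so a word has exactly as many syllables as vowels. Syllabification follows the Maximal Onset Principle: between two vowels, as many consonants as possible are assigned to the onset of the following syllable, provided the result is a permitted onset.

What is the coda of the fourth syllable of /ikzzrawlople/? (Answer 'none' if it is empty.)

none

Vowels present: i, a, o, e; each is a nucleus, giving 4 syllables.
V1 /i/ – V2 /a/: cluster /kzzr/ — the longest permitted-onset suffix is /zr/; onset = /zr/, preceding coda = /kz/.
V2 /a/ – V3 /o/: /wl/; trying suffixes from longest down, /l/ is the first permitted one, so coda /w/ | onset /l/.
V3 /o/ – V4 /e/: /pl/ — entire cluster is a permitted onset → onset /pl/, coda ∅.
Result: ikz.zraw.lo.ple.
Syllable 4 is /ple/: onset /pl/, nucleus /e/, coda ∅.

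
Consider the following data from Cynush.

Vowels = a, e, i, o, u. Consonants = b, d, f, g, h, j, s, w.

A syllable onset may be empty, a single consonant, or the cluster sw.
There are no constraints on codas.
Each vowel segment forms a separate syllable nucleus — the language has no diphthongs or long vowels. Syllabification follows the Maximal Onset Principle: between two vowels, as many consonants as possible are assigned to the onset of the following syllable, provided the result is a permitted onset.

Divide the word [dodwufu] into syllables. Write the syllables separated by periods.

dod.wu.fu

The vowels are o, u, u — 3 nuclei, so 3 syllables.
Between /o/ (V1) and /u/ (V2): /dw/ splits as /d/ + /w/ (/w/ is the longest suffix that is a licit onset).
Between /u/ (V2) and /u/ (V3): just /f/ — single C goes to the following onset.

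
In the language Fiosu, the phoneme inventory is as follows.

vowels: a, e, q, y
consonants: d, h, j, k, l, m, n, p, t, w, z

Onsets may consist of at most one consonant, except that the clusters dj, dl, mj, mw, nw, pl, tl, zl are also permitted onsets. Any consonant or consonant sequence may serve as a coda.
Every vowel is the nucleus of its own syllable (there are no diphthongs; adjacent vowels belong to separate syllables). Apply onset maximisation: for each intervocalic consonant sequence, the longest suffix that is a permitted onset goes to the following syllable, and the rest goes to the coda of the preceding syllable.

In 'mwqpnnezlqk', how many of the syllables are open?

The vowels are q, e, q — 3 nuclei, so 3 syllables.
V1 /q/ – V2 /e/: /pnn/ — longest licit onset from the right is /n/, leaving /pn/ as coda.
V2 /e/ – V3 /q/: cluster /zl/ — /zl/ is itself a permitted onset, so the whole cluster goes right; preceding coda = ∅.
Syllabification: mwqpn.ne.zlqk.
Classifying each syllable: /mwqpn/ (closed), /ne/ (open), /zlqk/ (closed).
Open syllables: 1.

1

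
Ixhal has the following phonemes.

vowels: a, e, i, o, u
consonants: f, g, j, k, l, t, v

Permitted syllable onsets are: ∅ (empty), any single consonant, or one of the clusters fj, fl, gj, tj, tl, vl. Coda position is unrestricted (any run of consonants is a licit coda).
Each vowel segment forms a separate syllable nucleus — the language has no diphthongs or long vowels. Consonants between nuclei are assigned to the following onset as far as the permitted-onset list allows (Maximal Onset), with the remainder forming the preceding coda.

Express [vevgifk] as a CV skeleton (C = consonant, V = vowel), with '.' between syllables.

The vowels are e, i — 2 nuclei, so 2 syllables.
/e…i/ gap (V1→V2): /vg/ splits as /v/ + /g/ (/g/ is the longest suffix that is a licit onset).
Syllabification: vev.gifk.
Mapping each syllable to C/V: /vev/ → CVC, /gifk/ → CVCC.

CVC.CVCC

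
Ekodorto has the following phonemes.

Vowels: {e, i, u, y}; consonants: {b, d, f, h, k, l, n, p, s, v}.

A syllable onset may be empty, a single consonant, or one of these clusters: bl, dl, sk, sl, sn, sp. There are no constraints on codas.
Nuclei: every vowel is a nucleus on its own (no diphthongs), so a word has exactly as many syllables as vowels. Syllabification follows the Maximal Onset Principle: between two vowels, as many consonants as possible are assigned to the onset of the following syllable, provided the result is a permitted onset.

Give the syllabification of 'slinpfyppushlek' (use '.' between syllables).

slinp.fyp.push.lek

Vowels present: i, y, u, e; each is a nucleus, giving 4 syllables.
V1 /i/ – V2 /y/: /npf/ — longest licit onset from the right is /f/, leaving /np/ as coda.
V2 /y/ – V3 /u/: /pp/; trying suffixes from longest down, /p/ is the first permitted one, so coda /p/ | onset /p/.
V3 /u/ – V4 /e/: cluster /shl/ — the longest permitted-onset suffix is /l/; onset = /l/, preceding coda = /sh/.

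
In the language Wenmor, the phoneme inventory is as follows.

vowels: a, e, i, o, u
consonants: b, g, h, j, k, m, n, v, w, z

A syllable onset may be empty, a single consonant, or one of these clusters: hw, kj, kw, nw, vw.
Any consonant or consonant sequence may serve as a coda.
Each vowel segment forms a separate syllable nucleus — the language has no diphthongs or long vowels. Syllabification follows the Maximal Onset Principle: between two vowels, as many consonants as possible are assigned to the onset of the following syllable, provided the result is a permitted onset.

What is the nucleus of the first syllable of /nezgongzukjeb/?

e

Vowels present: e, o, u, e; each is a nucleus, giving 4 syllables.
The first nucleus (vowel 1 from the left) is /e/.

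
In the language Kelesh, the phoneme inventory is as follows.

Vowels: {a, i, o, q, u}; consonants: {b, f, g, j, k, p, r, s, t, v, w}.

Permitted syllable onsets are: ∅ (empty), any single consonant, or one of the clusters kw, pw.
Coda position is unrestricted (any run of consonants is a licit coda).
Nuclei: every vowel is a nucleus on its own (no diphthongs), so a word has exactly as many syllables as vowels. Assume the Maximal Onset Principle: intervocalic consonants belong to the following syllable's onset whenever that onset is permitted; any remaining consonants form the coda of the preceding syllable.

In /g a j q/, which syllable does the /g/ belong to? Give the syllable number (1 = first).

Vowels present: a, q; each is a nucleus, giving 2 syllables.
V1 /a/ – V2 /q/: /j/ → onset of the next syllable (single consonants are always licit onsets).
Syllabification: ga.jq.
The /g/ is in the onset of syllable 1 (/ga/).

1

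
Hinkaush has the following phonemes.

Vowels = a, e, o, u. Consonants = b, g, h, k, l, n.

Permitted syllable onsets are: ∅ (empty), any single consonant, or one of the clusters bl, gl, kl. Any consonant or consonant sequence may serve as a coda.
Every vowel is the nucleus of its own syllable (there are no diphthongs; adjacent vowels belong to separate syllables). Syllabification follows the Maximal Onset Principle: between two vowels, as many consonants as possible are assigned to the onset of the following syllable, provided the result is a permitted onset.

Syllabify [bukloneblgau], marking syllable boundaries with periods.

bu.klo.nebl.ga.u

The vowels are u, o, e, a, u — 5 nuclei, so 5 syllables.
V1 /u/ – V2 /o/: cluster /kl/ — /kl/ is itself a permitted onset, so the whole cluster goes right; preceding coda = ∅.
V2 /o/ – V3 /e/: just /n/ — single C goes to the following onset.
V3 /e/ – V4 /a/: /blg/; trying suffixes from longest down, /g/ is the first permitted one, so coda /bl/ | onset /g/.
V4 /a/ – V5 /u/: nothing intervenes; syllable break is V.V.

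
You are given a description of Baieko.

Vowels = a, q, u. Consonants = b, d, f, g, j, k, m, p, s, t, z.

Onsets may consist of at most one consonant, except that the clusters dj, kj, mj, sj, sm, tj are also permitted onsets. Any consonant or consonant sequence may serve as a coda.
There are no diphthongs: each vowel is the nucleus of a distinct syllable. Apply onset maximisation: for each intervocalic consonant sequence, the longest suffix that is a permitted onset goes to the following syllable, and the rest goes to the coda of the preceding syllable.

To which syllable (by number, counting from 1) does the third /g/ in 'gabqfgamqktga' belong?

Nuclei (vowels): a, q, a, q, a → 5 syllables.
σ1/σ2 boundary: /b/ → onset of the next syllable (single consonants are always licit onsets).
σ2/σ3 boundary: /fg/; trying suffixes from longest down, /g/ is the first permitted one, so coda /f/ | onset /g/.
σ3/σ4 boundary: /m/ is a single consonant, so it becomes the next onset.
σ4/σ5 boundary: /ktg/; trying suffixes from longest down, /g/ is the first permitted one, so coda /kt/ | onset /g/.
Result: ga.bqf.ga.mqkt.ga.
The third /g/ is in the onset of syllable 5 (/ga/).

5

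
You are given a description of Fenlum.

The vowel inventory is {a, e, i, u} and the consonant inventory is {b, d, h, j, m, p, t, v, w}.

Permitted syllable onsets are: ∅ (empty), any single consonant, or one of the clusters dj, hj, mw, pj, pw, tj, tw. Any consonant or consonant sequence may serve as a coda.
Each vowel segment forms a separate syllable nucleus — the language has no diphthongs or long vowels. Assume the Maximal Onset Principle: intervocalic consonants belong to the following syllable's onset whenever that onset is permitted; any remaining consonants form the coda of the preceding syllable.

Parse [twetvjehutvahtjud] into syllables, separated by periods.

twetv.je.hut.vah.tjud

Nuclei (vowels): e, e, u, a, u → 5 syllables.
σ1/σ2 boundary: /tvj/ — longest licit onset from the right is /j/, leaving /tv/ as coda.
σ2/σ3 boundary: /h/ is a single consonant, so it becomes the next onset.
σ3/σ4 boundary: /tv/; trying suffixes from longest down, /v/ is the first permitted one, so coda /t/ | onset /v/.
σ4/σ5 boundary: /htj/ splits as /h/ + /tj/ (/tj/ is the longest suffix that is a licit onset).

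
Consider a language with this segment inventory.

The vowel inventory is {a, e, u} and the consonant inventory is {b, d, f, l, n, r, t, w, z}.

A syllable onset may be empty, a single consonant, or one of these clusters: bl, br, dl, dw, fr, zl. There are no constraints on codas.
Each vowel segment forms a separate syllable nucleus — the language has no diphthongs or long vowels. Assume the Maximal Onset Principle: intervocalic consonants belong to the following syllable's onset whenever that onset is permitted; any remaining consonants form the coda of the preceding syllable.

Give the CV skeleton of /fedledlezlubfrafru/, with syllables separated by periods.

Vowels present: e, e, e, u, a, u; each is a nucleus, giving 6 syllables.
V1 /e/ – V2 /e/: /dl/ — entire cluster is a permitted onset → onset /dl/, coda ∅.
V2 /e/ – V3 /e/: /dl/ is a licit onset in full, so it all attaches to the next syllable.
V3 /e/ – V4 /u/: /zl/ is a licit onset in full, so it all attaches to the next syllable.
V4 /u/ – V5 /a/: /bfr/ splits as /b/ + /fr/ (/fr/ is the longest suffix that is a licit onset).
V5 /a/ – V6 /u/: /fr/ — entire cluster is a permitted onset → onset /fr/, coda ∅.
So the parse is fe.dle.dle.zlub.fra.fru.
Mapping each syllable to C/V: /fe/ → CV, /dle/ → CCV, /dle/ → CCV, /zlub/ → CCVC, /fra/ → CCV, /fru/ → CCV.

CV.CCV.CCV.CCVC.CCV.CCV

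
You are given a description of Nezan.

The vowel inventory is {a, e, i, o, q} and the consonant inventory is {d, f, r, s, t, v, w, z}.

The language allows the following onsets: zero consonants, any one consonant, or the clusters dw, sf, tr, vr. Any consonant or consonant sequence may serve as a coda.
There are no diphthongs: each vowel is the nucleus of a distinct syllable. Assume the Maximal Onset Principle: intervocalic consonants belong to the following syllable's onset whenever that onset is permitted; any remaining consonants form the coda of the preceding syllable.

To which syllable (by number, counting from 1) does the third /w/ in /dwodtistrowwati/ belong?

4

Vowels present: o, i, o, a, i; each is a nucleus, giving 5 syllables.
σ1/σ2 boundary: cluster /dt/ — the longest permitted-onset suffix is /t/; onset = /t/, preceding coda = /d/.
σ2/σ3 boundary: cluster /str/ — the longest permitted-onset suffix is /tr/; onset = /tr/, preceding coda = /s/.
σ3/σ4 boundary: /ww/ — longest licit onset from the right is /w/, leaving /w/ as coda.
σ4/σ5 boundary: /t/ → onset of the next syllable (single consonants are always licit onsets).
Putting it together: dwod.tis.trow.wa.ti.
The third /w/ is in the onset of syllable 4 (/wa/).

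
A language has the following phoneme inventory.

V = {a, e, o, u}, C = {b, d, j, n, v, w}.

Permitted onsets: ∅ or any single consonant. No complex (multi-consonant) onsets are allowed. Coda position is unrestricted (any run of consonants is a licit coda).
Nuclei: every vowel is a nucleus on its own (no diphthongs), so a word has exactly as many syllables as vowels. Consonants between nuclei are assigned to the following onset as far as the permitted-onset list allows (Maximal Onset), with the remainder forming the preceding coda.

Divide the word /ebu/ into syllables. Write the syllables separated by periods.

The vowels are e, u — 2 nuclei, so 2 syllables.
/e…u/ gap (V1→V2): /b/ → onset of the next syllable (single consonants are always licit onsets).

e.bu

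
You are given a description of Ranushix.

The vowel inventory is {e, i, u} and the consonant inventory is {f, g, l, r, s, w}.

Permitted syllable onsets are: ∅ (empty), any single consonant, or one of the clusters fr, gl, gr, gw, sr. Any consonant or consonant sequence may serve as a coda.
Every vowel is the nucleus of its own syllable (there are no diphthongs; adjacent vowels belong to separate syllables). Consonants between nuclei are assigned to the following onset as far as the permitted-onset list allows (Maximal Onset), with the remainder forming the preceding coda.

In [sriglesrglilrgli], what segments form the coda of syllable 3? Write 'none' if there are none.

lr

Vowels present: i, e, i, i; each is a nucleus, giving 4 syllables.
σ1/σ2 boundary: /gl/ — entire cluster is a permitted onset → onset /gl/, coda ∅.
σ2/σ3 boundary: /srgl/ splits as /sr/ + /gl/ (/gl/ is the longest suffix that is a licit onset).
σ3/σ4 boundary: /lrgl/; trying suffixes from longest down, /gl/ is the first permitted one, so coda /lr/ | onset /gl/.
So the parse is sri.glesr.glilr.gli.
Syllable 3 is /glilr/: onset /gl/, nucleus /i/, coda /lr/.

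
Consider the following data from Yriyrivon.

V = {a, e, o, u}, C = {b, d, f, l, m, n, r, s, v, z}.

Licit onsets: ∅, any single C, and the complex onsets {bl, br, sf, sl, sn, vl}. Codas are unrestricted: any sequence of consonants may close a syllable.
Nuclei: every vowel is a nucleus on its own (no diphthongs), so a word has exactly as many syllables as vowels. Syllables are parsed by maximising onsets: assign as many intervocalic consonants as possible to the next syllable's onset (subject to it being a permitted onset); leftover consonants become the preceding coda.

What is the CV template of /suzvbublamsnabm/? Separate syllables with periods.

CVCC.CV.CCVC.CCVCC

The vowels are u, u, a, a — 4 nuclei, so 4 syllables.
Between /u/ (V1) and /u/ (V2): /zvb/; trying suffixes from longest down, /b/ is the first permitted one, so coda /zv/ | onset /b/.
Between /u/ (V2) and /a/ (V3): /bl/ — entire cluster is a permitted onset → onset /bl/, coda ∅.
Between /a/ (V3) and /a/ (V4): /msn/; trying suffixes from longest down, /sn/ is the first permitted one, so coda /m/ | onset /sn/.
Putting it together: suzv.bu.blam.snabm.
Mapping each syllable to C/V: /suzv/ → CVCC, /bu/ → CV, /blam/ → CCVC, /snabm/ → CCVCC.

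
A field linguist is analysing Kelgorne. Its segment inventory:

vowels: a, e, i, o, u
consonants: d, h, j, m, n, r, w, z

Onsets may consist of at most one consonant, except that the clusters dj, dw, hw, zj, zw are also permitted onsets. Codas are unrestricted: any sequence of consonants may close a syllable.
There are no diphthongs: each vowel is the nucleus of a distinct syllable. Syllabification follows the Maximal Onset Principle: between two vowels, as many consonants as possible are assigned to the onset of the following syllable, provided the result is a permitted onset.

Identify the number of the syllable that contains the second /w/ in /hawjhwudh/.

2

The vowels are a, u — 2 nuclei, so 2 syllables.
Between /a/ (V1) and /u/ (V2): /wjhw/ splits as /wj/ + /hw/ (/hw/ is the longest suffix that is a licit onset).
So the parse is hawj.hwudh.
The second /w/ is in the onset of syllable 2 (/hwudh/).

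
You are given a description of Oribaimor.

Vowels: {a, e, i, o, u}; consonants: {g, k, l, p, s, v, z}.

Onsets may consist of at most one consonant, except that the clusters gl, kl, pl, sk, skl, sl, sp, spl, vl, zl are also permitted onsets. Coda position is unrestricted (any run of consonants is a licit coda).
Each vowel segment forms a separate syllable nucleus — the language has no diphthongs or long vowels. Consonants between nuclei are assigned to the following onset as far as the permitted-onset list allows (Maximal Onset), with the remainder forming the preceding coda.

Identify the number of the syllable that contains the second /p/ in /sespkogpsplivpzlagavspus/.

2

Nuclei (vowels): e, o, i, a, a, u → 6 syllables.
V1 /e/ – V2 /o/: cluster /spk/ — the longest permitted-onset suffix is /k/; onset = /k/, preceding coda = /sp/.
V2 /o/ – V3 /i/: cluster /gpspl/ — the longest permitted-onset suffix is /spl/; onset = /spl/, preceding coda = /gp/.
V3 /i/ – V4 /a/: /vpzl/; trying suffixes from longest down, /zl/ is the first permitted one, so coda /vp/ | onset /zl/.
V4 /a/ – V5 /a/: /g/ → onset of the next syllable (single consonants are always licit onsets).
V5 /a/ – V6 /u/: cluster /vsp/ — the longest permitted-onset suffix is /sp/; onset = /sp/, preceding coda = /v/.
Syllabification: sesp.kogp.splivp.zla.gav.spus.
The second /p/ is in the coda of syllable 2 (/kogp/).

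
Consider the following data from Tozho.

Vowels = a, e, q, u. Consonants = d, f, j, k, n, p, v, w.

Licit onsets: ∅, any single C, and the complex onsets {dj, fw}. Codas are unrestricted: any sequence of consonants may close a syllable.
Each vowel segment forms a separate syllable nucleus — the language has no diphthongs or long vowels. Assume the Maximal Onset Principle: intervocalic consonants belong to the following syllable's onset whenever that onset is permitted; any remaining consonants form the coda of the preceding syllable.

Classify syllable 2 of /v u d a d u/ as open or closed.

The vowels are u, a, u — 3 nuclei, so 3 syllables.
V1 /u/ – V2 /a/: just /d/ — single C goes to the following onset.
V2 /a/ – V3 /u/: /d/ → onset of the next syllable (single consonants are always licit onsets).
So the parse is vu.da.du.
Syllable 2 is /da/; it ends in its nucleus with no coda, so it is open.

open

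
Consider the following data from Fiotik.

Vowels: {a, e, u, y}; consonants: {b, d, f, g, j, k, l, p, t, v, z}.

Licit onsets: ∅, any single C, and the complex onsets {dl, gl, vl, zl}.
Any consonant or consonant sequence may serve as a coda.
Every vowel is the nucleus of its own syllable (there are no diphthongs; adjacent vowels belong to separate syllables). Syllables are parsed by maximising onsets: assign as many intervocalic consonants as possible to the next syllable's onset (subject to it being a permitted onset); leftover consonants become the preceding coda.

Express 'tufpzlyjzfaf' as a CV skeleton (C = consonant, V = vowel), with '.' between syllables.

CVCC.CCVCC.CVC

Vowels present: u, y, a; each is a nucleus, giving 3 syllables.
V1 /u/ – V2 /y/: /fpzl/ — longest licit onset from the right is /zl/, leaving /fp/ as coda.
V2 /y/ – V3 /a/: cluster /jzf/ — the longest permitted-onset suffix is /f/; onset = /f/, preceding coda = /jz/.
Result: tufp.zlyjz.faf.
Mapping each syllable to C/V: /tufp/ → CVCC, /zlyjz/ → CCVCC, /faf/ → CVC.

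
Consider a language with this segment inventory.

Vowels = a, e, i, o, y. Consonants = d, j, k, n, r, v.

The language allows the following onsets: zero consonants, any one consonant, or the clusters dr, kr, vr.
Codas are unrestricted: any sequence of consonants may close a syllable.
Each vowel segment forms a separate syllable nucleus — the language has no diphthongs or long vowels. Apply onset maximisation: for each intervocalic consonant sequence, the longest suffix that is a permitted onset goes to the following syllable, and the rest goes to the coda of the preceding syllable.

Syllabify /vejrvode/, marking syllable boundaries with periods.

The vowels are e, o, e — 3 nuclei, so 3 syllables.
Between /e/ (V1) and /o/ (V2): /jrv/ — longest licit onset from the right is /v/, leaving /jr/ as coda.
Between /o/ (V2) and /e/ (V3): /d/ → onset of the next syllable (single consonants are always licit onsets).

vejr.vo.de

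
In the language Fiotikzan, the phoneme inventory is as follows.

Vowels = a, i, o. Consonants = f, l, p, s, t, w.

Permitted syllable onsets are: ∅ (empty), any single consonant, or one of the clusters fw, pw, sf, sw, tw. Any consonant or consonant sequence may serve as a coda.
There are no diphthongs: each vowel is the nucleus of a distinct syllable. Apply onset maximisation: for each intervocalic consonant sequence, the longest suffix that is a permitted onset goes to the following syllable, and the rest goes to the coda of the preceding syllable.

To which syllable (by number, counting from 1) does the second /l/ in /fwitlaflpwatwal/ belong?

2

Nuclei (vowels): i, a, a, a → 4 syllables.
V1 /i/ – V2 /a/: /tl/ splits as /t/ + /l/ (/l/ is the longest suffix that is a licit onset).
V2 /a/ – V3 /a/: /flpw/ splits as /fl/ + /pw/ (/pw/ is the longest suffix that is a licit onset).
V3 /a/ – V4 /a/: /tw/ — entire cluster is a permitted onset → onset /tw/, coda ∅.
Putting it together: fwit.lafl.pwa.twal.
The second /l/ is in the coda of syllable 2 (/lafl/).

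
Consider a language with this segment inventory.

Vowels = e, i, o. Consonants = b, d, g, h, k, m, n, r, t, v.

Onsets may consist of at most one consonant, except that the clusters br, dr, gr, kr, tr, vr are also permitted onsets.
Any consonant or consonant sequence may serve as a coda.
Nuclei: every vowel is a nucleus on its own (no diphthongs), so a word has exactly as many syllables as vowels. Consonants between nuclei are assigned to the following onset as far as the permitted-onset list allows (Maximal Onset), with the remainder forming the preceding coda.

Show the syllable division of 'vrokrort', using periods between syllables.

vro.krort

Vowels present: o, o; each is a nucleus, giving 2 syllables.
σ1/σ2 boundary: /kr/ — entire cluster is a permitted onset → onset /kr/, coda ∅.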